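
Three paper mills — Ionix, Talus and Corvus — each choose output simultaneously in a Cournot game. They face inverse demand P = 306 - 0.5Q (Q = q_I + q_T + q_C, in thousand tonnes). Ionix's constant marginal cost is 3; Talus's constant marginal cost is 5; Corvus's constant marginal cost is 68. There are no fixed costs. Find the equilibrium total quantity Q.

Ionix's profit: π_I = (306 - 0.5Q)q_I - (3q_I). Setting ∂π_I/∂q_I = 0: 303 - q_I - (1/2)(q_T + q_C) = 0.
Talus's first-order condition: 301 - q_T - (1/2)(q_I + q_C) = 0.
Corvus's profit: π_C = (306 - 0.5Q)q_C - (68q_C). Setting ∂π_C/∂q_C = 0: 238 - q_C - (1/2)(q_I + q_T) = 0.
Adding the 3 first-order conditions: 842 − 2Q = 0, so Q = 421.
Back-substituting: q_I = (303 − 421/2)/(1/2) = 185, q_T = (301 − 421/2)/(1/2) = 181, q_C = (238 − 421/2)/(1/2) = 55.
Total output Q = 185 + 181 + 55 = 421.

421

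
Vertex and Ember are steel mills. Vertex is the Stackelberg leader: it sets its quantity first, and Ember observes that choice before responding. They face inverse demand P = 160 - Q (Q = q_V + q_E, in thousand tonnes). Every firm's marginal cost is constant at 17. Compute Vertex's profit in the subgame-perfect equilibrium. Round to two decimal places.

The follower Ember best-responds to any q_V: π_E = (160 - Q)q_E - 17q_E.
Follower FOC: 143 - q_V - 2q_E = 0, so q_E(q_V) = (143 - q_V)/2.
Vertex substitutes q_E(q_V) into its own profit: π_V = q_V(160 - q_V - (143 - q_V)/2) - 17q_V = (177/2 - (1/2)q_V)q_V - 17q_V.
The leader's first-order condition 143/2 - q_V = 0 yields q_V = 143/2.
Then q_E = (143 - 143/2)/2 = 143/4.
Price P = 160 - 429/4 = 211/4.
Vertex's profit: (211/4 - 17)·(143/2) = 2556.1250.

2556.13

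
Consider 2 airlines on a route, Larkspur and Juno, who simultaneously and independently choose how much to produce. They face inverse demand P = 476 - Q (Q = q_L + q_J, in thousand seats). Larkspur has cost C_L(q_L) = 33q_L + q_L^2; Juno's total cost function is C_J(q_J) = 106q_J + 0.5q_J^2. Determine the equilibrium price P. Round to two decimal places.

Larkspur's profit: π_L = (476 - Q)q_L - (33q_L + q_L²). Setting ∂π_L/∂q_L = 0: 443 - 4q_L - (q_J) = 0.
Juno's first-order condition: 370 - 3q_J - (q_L) = 0.
Best responses: q_L = (443 - q_J)/4, q_J = (370 - q_L)/3.
Substituting one into the other gives q_L = 959/11 and q_J = 1037/11.
Total output Q = 1996/11, so price P = 476 - 1996/11 = 294.5455.

294.55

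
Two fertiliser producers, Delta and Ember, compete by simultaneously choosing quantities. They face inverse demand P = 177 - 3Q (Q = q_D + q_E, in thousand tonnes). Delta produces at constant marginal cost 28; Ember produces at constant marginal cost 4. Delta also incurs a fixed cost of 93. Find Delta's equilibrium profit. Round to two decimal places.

485.70

Delta's profit: π_D = (177 - 3Q)q_D - (28q_D). Setting ∂π_D/∂q_D = 0: 149 - 6q_D - 3(q_E) = 0.
Ember's first-order condition: 173 - 6q_E - 3(q_D) = 0.
Best responses: q_D = (149 - 3q_E)/6, q_E = (173 - 3q_D)/6.
Substituting one into the other gives q_D = 125/9 and q_E = 197/9.
Price P = 177 - 3·(322/9) = 209/3.
Delta's profit: (209/3 - 28)·(125/9) - 93 = 485.7037.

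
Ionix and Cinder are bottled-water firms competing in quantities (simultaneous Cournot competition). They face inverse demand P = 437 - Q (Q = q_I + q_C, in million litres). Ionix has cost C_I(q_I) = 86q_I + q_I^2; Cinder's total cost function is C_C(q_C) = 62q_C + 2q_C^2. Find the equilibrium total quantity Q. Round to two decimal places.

Ionix's profit: π_I = (437 - Q)q_I - (86q_I + q_I²). Setting ∂π_I/∂q_I = 0: 351 - 4q_I - (q_C) = 0.
Cinder's first-order condition: 375 - 6q_C - (q_I) = 0.
So q_I = (351 - q_C)/4 and q_C = (375 - q_I)/6.
Substituting one into the other gives q_I = 1731/23 and q_C = 1149/23.
Total output Q = 1731/23 + 1149/23 = 125.2174.

125.22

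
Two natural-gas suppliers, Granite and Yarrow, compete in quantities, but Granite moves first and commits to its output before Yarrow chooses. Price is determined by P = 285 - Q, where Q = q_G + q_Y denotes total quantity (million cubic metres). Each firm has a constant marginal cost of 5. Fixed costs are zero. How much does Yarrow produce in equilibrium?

Solve by backward induction. Given q_G, the follower Yarrow maximises π_Y = (285 - q_G - q_Y)q_Y - 5q_Y.
Follower FOC: 280 - q_G - 2q_Y = 0, so q_Y(q_G) = (280 - q_G)/2.
Granite substitutes q_Y(q_G) into its own profit: π_G = q_G(285 - q_G - (280 - q_G)/2) - 5q_G = (145 - (1/2)q_G)q_G - 5q_G.
Maximising: ∂π_G/∂q_G = 140 - q_G = 0, giving q_G = 140.
Then q_Y = (280 - 140)/2 = 70.

70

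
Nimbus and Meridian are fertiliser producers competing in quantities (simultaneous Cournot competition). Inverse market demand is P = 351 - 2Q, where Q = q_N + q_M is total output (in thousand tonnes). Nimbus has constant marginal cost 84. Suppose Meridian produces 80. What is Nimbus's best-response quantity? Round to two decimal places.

26.75

With the rival's output fixed at 80, Nimbus's profit is π_N = (351 - 2·80 - 2q_N)q_N - (84q_N) = (191 - 2q_N)q_N - (84q_N).
∂π_N/∂q_N = 107 - 4q_N = 0, so q_N = 107/4.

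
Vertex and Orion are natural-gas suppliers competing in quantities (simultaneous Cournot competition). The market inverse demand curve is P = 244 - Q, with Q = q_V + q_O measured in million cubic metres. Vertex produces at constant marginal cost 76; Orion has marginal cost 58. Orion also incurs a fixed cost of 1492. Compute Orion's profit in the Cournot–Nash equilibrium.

3132

Vertex's profit: π_V = (244 - Q)q_V - (76q_V). Setting ∂π_V/∂q_V = 0: 168 - 2q_V - (q_O) = 0.
Orion's first-order condition: 186 - 2q_O - (q_V) = 0.
Rearranging gives the reaction functions q_V = (168 - q_O)/2 and q_O = (186 - q_V)/2.
Substituting one into the other gives q_V = 50 and q_O = 68.
Price P = 244 - 118 = 126.
Orion's profit: (126 - 58)·68 - 1492 = 3132.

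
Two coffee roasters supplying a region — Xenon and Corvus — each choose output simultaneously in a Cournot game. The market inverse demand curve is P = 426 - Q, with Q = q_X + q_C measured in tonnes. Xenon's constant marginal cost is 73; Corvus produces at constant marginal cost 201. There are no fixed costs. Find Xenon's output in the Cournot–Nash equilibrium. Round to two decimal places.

Xenon's profit: π_X = (426 - Q)q_X - (73q_X). Setting ∂π_X/∂q_X = 0: 353 - 2q_X - (q_C) = 0.
Corvus's profit: π_C = (426 - Q)q_C - (201q_C). Setting ∂π_C/∂q_C = 0: 225 - 2q_C - (q_X) = 0.
Best responses: q_X = (353 - q_C)/2, q_C = (225 - q_X)/2.
Substituting one into the other gives q_X = 481/3 and q_C = 97/3.

160.33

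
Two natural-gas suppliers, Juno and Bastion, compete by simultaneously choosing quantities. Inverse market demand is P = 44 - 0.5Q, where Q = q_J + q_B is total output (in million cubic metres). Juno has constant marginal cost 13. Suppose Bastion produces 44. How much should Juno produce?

9

With the rival's output fixed at 44, Juno's profit is π_J = (44 - (1/2)·44 - (1/2)q_J)q_J - (13q_J) = (22 - (1/2)q_J)q_J - (13q_J).
∂π_J/∂q_J = 9 - q_J = 0, so q_J = 9.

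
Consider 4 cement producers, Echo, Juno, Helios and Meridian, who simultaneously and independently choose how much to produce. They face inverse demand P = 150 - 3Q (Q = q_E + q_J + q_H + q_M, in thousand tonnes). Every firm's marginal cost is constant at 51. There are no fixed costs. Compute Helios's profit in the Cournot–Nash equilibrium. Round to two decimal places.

Each firm earns π_i = (150 - 3Q)q_i - 51q_i.
Setting ∂π_i/∂q_i = 0 with rivals' quantities fixed: 99 - 6q_i - 3·Σ_{j≠i} q_j = 0.
By symmetry each firm produces the same amount; substituting Σ_{j≠i} q_j = 3q_i yields q_i = 99/15 = 33/5.
Price P = 150 - 3·(132/5) = 354/5.
Helios's profit: (354/5 - 51)·(33/5) = 130.6800.

130.68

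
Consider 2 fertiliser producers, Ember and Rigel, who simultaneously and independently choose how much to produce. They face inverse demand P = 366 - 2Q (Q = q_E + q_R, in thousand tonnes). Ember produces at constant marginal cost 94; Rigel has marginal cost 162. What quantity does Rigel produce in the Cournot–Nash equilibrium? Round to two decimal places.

Ember's profit: π_E = (366 - 2Q)q_E - (94q_E). Setting ∂π_E/∂q_E = 0: 272 - 4q_E - 2(q_R) = 0.
Rigel's first-order condition: 204 - 4q_R - 2(q_E) = 0.
Rearranging gives the reaction functions q_E = (272 - 2q_R)/4 and q_R = (204 - 2q_E)/4.
Substituting one into the other gives q_E = 170/3 and q_R = 68/3.

22.67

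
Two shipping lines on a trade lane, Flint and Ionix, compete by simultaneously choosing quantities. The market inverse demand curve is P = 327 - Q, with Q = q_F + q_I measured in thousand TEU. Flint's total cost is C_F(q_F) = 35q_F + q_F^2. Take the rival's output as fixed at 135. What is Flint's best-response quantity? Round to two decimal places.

With the rival's output fixed at 135, Flint's profit is π_F = (327 - 135 - q_F)q_F - (35q_F + q_F²) = (192 - q_F)q_F - (35q_F + q_F²).
∂π_F/∂q_F = 157 - 4q_F = 0, so q_F = 157/4.

39.25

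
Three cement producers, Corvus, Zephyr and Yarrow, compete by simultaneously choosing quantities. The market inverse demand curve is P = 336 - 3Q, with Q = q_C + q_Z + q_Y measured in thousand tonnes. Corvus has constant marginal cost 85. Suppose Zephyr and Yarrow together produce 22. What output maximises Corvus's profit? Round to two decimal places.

30.83

With rivals' combined output fixed at 22, Corvus's profit is π_C = (336 - 3·22 - 3q_C)q_C - (85q_C) = (270 - 3q_C)q_C - (85q_C).
∂π_C/∂q_C = 185 - 6q_C = 0, so q_C = 185/6.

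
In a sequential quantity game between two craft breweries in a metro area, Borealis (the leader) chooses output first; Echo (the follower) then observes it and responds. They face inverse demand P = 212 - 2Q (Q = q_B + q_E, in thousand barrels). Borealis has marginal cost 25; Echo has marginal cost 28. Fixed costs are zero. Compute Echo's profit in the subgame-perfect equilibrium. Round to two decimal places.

The follower Echo best-responds to any q_B: π_E = (212 - 2Q)q_E - 28q_E.
∂π_E/∂q_E = 184 - 2q_B - 4q_E = 0 gives the reaction function q_E = (184 - 2q_B)/4.
Borealis substitutes q_E(q_B) into its own profit: π_B = q_B(212 - 2q_B - (184 - 2q_B)/2) - 25q_B = (120 - q_B)q_B - 25q_B.
Maximising: ∂π_B/∂q_B = 95 - 2q_B = 0, giving q_B = 95/2.
Then q_E = (184 - 2·(95/2))/4 = 89/4.
Price P = 212 - 2·(279/4) = 145/2.
Echo's profit: (145/2 - 28)·(89/4) = 990.1250.

990.13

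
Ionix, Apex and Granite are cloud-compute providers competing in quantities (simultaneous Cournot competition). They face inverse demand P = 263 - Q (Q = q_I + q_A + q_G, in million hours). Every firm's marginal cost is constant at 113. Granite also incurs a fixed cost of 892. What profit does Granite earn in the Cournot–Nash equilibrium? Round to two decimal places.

Each firm earns π_i = (263 - Q)q_i - 113q_i.
First-order condition (treating rivals' output as given): 150 - 2q_i - Σ_{j≠i} q_j = 0.
With identical firms every q_j equals q_i, so Σ_{j≠i} q_j = 2q_i and 150 = 4q_i, giving q_i = 75/2.
Price P = 263 - 225/2 = 301/2.
Granite's profit: (301/2 - 113)·(75/2) - 892 = 514.2500.

514.25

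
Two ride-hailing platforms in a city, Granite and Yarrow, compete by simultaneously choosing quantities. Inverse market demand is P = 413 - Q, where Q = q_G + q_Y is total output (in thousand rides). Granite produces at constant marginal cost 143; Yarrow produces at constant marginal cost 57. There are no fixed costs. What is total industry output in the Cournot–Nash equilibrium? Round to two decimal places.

Granite's profit: π_G = (413 - Q)q_G - (143q_G). Setting ∂π_G/∂q_G = 0: 270 - 2q_G - (q_Y) = 0.
Yarrow's first-order condition: 356 - 2q_Y - (q_G) = 0.
So q_G = (270 - q_Y)/2 and q_Y = (356 - q_G)/2.
Substituting one into the other gives q_G = 184/3 and q_Y = 442/3.
Total output Q = 184/3 + 442/3 = 626/3.

208.67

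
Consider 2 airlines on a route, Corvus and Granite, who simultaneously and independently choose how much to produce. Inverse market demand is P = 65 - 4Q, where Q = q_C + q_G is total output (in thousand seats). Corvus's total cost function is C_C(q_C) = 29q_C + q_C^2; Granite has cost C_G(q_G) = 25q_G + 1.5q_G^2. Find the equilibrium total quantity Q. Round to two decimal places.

5.23

Corvus's profit: π_C = (65 - 4Q)q_C - (29q_C + q_C²). Setting ∂π_C/∂q_C = 0: 36 - 10q_C - 4(q_G) = 0.
Granite's profit: π_G = (65 - 4Q)q_G - (25q_G + (3/2)q_G²). Setting ∂π_G/∂q_G = 0: 40 - 11q_G - 4(q_C) = 0.
So q_C = (36 - 4q_G)/10 and q_G = (40 - 4q_C)/11.
Substituting one into the other gives q_C = 118/47 and q_G = 128/47.
Total output Q = 118/47 + 128/47 = 246/47.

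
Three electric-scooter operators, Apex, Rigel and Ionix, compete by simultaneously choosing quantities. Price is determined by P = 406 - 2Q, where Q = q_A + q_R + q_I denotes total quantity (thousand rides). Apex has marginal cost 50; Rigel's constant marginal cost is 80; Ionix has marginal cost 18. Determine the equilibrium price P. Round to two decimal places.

138.50

Apex's profit: π_A = (406 - 2Q)q_A - (50q_A). Setting ∂π_A/∂q_A = 0: 356 - 4q_A - 2(q_R + q_I) = 0.
Rigel's profit: π_R = (406 - 2Q)q_R - (80q_R). Setting ∂π_R/∂q_R = 0: 326 - 4q_R - 2(q_A + q_I) = 0.
Ionix's first-order condition: 388 - 4q_I - 2(q_A + q_R) = 0.
Adding the 3 first-order conditions: 1070 − 8Q = 0, so Q = 535/4.
Back-substituting: q_A = (356 − 535/2)/2 = 177/4, q_R = (326 − 535/2)/2 = 117/4, q_I = (388 − 535/2)/2 = 241/4.
Total output Q = 535/4, so price P = 406 - 2·(535/4) = 277/2.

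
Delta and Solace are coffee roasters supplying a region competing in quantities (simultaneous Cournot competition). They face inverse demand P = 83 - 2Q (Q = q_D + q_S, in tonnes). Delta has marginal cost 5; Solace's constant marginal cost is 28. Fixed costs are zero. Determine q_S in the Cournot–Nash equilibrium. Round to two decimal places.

Delta's profit: π_D = (83 - 2Q)q_D - (5q_D). Setting ∂π_D/∂q_D = 0: 78 - 4q_D - 2(q_S) = 0.
Solace's profit: π_S = (83 - 2Q)q_S - (28q_S). Setting ∂π_S/∂q_S = 0: 55 - 4q_S - 2(q_D) = 0.
Rearranging gives the reaction functions q_D = (78 - 2q_S)/4 and q_S = (55 - 2q_D)/4.
Substituting one into the other gives q_D = 101/6 and q_S = 16/3.

5.33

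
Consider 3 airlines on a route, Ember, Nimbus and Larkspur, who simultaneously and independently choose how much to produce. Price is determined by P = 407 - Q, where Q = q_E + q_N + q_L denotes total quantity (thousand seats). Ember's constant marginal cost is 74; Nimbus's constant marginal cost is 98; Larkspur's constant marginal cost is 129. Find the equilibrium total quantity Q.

230

Ember's profit: π_E = (407 - Q)q_E - (74q_E). Setting ∂π_E/∂q_E = 0: 333 - 2q_E - (q_N + q_L) = 0.
Nimbus's first-order condition: 309 - 2q_N - (q_E + q_L) = 0.
Larkspur's profit: π_L = (407 - Q)q_L - (129q_L). Setting ∂π_L/∂q_L = 0: 278 - 2q_L - (q_E + q_N) = 0.
Adding the 3 first-order conditions: 920 − 4Q = 0, so Q = 230.
Back-substituting: q_E = (333 − 230) = 103, q_N = (309 − 230) = 79, q_L = (278 − 230) = 48.
Total output Q = 103 + 79 + 48 = 230.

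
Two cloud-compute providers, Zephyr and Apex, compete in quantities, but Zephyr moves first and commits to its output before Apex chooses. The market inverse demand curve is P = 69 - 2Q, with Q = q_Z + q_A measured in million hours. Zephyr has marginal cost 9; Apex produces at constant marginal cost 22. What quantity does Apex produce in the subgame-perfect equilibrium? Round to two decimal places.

The follower Apex best-responds to any q_Z: π_A = (69 - 2Q)q_A - 22q_A.
Setting the follower's marginal profit to zero, 47 - 2q_Z - 4q_A = 0, i.e. q_A = (47 - 2q_Z)/4.
Zephyr substitutes q_A(q_Z) into its own profit: π_Z = q_Z(69 - 2q_Z - (47 - 2q_Z)/2) - 9q_Z = (91/2 - q_Z)q_Z - 9q_Z.
The leader's first-order condition 73/2 - 2q_Z = 0 yields q_Z = 73/4.
Then q_A = (47 - 2·(73/4))/4 = 21/8.

2.63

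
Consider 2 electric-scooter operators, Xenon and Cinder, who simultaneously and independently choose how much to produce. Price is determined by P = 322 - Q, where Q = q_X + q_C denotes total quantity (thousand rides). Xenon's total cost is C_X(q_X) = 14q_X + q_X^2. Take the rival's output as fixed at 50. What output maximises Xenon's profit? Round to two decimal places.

With the rival's output fixed at 50, Xenon's profit is π_X = (322 - 50 - q_X)q_X - (14q_X + q_X²) = (272 - q_X)q_X - (14q_X + q_X²).
∂π_X/∂q_X = 258 - 4q_X = 0, so q_X = 129/2.

64.50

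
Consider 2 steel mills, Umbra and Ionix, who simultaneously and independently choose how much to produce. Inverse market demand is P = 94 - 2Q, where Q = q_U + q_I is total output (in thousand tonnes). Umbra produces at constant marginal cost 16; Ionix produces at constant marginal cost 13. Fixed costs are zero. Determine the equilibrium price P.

Umbra's profit: π_U = (94 - 2Q)q_U - (16q_U). Setting ∂π_U/∂q_U = 0: 78 - 4q_U - 2(q_I) = 0.
Ionix's first-order condition: 81 - 4q_I - 2(q_U) = 0.
Rearranging gives the reaction functions q_U = (78 - 2q_I)/4 and q_I = (81 - 2q_U)/4.
Solving the pair: q_U = 25/2, q_I = 14.
Total output Q = 53/2, so price P = 94 - 2·(53/2) = 41.

41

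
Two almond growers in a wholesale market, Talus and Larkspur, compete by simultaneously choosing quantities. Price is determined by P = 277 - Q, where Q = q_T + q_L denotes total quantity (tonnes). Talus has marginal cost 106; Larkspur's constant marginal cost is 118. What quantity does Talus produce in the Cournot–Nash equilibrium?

Talus's profit: π_T = (277 - Q)q_T - (106q_T). Setting ∂π_T/∂q_T = 0: 171 - 2q_T - (q_L) = 0.
Larkspur's first-order condition: 159 - 2q_L - (q_T) = 0.
So q_T = (171 - q_L)/2 and q_L = (159 - q_T)/2.
Substituting one into the other gives q_T = 61 and q_L = 49.

61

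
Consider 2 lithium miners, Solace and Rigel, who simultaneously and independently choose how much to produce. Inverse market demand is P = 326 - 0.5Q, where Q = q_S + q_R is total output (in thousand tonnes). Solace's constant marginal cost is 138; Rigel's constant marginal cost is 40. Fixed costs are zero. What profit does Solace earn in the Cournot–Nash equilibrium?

Solace's profit: π_S = (326 - 0.5Q)q_S - (138q_S). Setting ∂π_S/∂q_S = 0: 188 - q_S - (1/2)(q_R) = 0.
Rigel's profit: π_R = (326 - 0.5Q)q_R - (40q_R). Setting ∂π_R/∂q_R = 0: 286 - q_R - (1/2)(q_S) = 0.
Rearranging gives the reaction functions q_S = (188 - (1/2)q_R) and q_R = (286 - (1/2)q_S).
Solving the pair: q_S = 60, q_R = 256.
Price P = 326 - (1/2)·316 = 168.
Solace's profit: (168 - 138)·60 = 1800.

1800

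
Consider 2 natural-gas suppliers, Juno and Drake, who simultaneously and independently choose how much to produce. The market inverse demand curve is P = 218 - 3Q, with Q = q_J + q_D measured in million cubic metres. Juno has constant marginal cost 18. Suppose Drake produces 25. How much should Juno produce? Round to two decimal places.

20.83

With the rival's output fixed at 25, Juno's profit is π_J = (218 - 3·25 - 3q_J)q_J - (18q_J) = (143 - 3q_J)q_J - (18q_J).
∂π_J/∂q_J = 125 - 6q_J = 0, so q_J = 125/6.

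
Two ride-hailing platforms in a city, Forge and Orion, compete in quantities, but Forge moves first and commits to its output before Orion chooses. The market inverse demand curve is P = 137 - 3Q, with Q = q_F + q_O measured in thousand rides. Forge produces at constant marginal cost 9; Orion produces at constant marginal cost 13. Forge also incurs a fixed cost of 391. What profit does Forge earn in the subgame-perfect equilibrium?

335

The follower Orion best-responds to any q_F: π_O = (137 - 3Q)q_O - 13q_O.
Setting the follower's marginal profit to zero, 124 - 3q_F - 6q_O = 0, i.e. q_O = (124 - 3q_F)/6.
Forge substitutes q_O(q_F) into its own profit: π_F = q_F(137 - 3q_F - (124 - 3q_F)/2) - 9q_F = (75 - (3/2)q_F)q_F - 9q_F.
The leader's first-order condition 66 - 3q_F = 0 yields q_F = 22.
Then q_O = (124 - 3·22)/6 = 29/3.
Price P = 137 - 3·(95/3) = 42.
Forge's profit: (42 - 9)·22 - 391 = 335.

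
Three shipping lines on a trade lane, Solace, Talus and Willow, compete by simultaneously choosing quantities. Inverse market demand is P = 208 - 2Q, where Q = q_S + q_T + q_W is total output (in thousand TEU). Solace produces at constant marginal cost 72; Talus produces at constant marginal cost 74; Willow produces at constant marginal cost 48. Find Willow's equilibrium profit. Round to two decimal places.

Solace's profit: π_S = (208 - 2Q)q_S - (72q_S). Setting ∂π_S/∂q_S = 0: 136 - 4q_S - 2(q_T + q_W) = 0.
Talus's profit: π_T = (208 - 2Q)q_T - (74q_T). Setting ∂π_T/∂q_T = 0: 134 - 4q_T - 2(q_S + q_W) = 0.
Willow's profit: π_W = (208 - 2Q)q_W - (48q_W). Setting ∂π_W/∂q_W = 0: 160 - 4q_W - 2(q_S + q_T) = 0.
Adding the 3 conditions: 430 − 4Q − 4Q = 0, i.e. Q = 215/4.
Back-substituting: q_S = (136 − 215/2)/2 = 57/4, q_T = (134 − 215/2)/2 = 53/4, q_W = (160 − 215/2)/2 = 105/4.
Price P = 208 - 2·(215/4) = 201/2.
Willow's profit: (201/2 - 48)·(105/4) = 1378.1250.

1378.13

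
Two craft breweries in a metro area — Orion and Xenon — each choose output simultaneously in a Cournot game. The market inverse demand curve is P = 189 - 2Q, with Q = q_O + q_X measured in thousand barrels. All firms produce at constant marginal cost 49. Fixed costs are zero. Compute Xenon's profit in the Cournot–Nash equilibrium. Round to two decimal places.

A representative firm's profit is π_i = q_i(189 - 2Q) - 49q_i.
Setting ∂π_i/∂q_i = 0 with rivals' quantities fixed: 140 - 4q_i - 2q_j = 0.
By symmetry each firm produces the same amount; substituting q_j = q_i yields q_i = 140/6 = 70/3.
Price P = 189 - 2·(140/3) = 287/3.
Xenon's profit: (287/3 - 49)·(70/3) = 1088.8889.

1088.89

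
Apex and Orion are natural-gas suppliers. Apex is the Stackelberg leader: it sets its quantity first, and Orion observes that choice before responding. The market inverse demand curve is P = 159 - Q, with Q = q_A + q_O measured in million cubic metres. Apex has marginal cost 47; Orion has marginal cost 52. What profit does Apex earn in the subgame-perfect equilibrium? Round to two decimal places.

Solve by backward induction. Given q_A, the follower Orion maximises π_O = (159 - q_A - q_O)q_O - 52q_O.
∂π_O/∂q_O = 107 - q_A - 2q_O = 0 gives the reaction function q_O = (107 - q_A)/2.
Apex substitutes q_O(q_A) into its own profit: π_A = q_A(159 - q_A - (107 - q_A)/2) - 47q_A = (211/2 - (1/2)q_A)q_A - 47q_A.
Leader FOC: 117/2 - q_A = 0, so q_A = 117/2.
Then q_O = (107 - 117/2)/2 = 97/4.
Price P = 159 - 331/4 = 305/4.
Apex's profit: (305/4 - 47)·(117/2) = 1711.1250.

1711.13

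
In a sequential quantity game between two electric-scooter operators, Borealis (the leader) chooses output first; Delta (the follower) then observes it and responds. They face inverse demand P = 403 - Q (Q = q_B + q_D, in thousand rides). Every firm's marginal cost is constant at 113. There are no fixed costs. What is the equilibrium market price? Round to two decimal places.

185.50

Solve by backward induction. Given q_B, the follower Delta maximises π_D = (403 - q_B - q_D)q_D - 113q_D.
∂π_D/∂q_D = 290 - q_B - 2q_D = 0 gives the reaction function q_D = (290 - q_B)/2.
The leader anticipates this reaction. Substituting into P = 403 - Q gives P = 258 - (1/2)q_B, so π_B = (258 - (1/2)q_B)q_B - 113q_B.
Leader FOC: 145 - q_B = 0, so q_B = 145.
Then q_D = (290 - 145)/2 = 145/2.
Total output Q = 435/2, so price P = 403 - 435/2 = 371/2.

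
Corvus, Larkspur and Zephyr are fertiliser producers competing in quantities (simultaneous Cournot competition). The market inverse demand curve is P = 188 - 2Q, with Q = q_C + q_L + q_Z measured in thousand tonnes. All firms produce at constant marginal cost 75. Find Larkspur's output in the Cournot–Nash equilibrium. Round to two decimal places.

14.13

Each firm earns π_i = (188 - 2Q)q_i - 75q_i.
Setting ∂π_i/∂q_i = 0 with rivals' quantities fixed: 113 - 4q_i - 2·Σ_{j≠i} q_j = 0.
With identical firms every q_j equals q_i, so Σ_{j≠i} q_j = 2q_i and 113 = 8q_i, giving q_i = 113/8.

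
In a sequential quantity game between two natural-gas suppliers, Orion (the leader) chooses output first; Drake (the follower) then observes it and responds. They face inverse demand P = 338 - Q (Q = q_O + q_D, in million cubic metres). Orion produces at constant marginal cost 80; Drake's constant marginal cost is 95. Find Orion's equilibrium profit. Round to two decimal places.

9316.13

Solve by backward induction. Given q_O, the follower Drake maximises π_D = (338 - q_O - q_D)q_D - 95q_D.
Follower FOC: 243 - q_O - 2q_D = 0, so q_D(q_O) = (243 - q_O)/2.
Orion substitutes q_D(q_O) into its own profit: π_O = q_O(338 - q_O - (243 - q_O)/2) - 80q_O = (433/2 - (1/2)q_O)q_O - 80q_O.
The leader's first-order condition 273/2 - q_O = 0 yields q_O = 273/2.
Then q_D = (243 - 273/2)/2 = 213/4.
Price P = 338 - 759/4 = 593/4.
Orion's profit: (593/4 - 80)·(273/2) = 9316.1250.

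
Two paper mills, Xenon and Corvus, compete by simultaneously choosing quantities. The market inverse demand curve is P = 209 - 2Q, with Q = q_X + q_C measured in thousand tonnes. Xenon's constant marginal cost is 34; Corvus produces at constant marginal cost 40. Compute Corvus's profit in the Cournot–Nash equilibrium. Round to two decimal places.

1476.06

Xenon's profit: π_X = (209 - 2Q)q_X - (34q_X). Setting ∂π_X/∂q_X = 0: 175 - 4q_X - 2(q_C) = 0.
Corvus's profit: π_C = (209 - 2Q)q_C - (40q_C). Setting ∂π_C/∂q_C = 0: 169 - 4q_C - 2(q_X) = 0.
So q_X = (175 - 2q_C)/4 and q_C = (169 - 2q_X)/4.
Solving the pair: q_X = 181/6, q_C = 163/6.
Price P = 209 - 2·(172/3) = 283/3.
Corvus's profit: (283/3 - 40)·(163/6) = 1476.0556.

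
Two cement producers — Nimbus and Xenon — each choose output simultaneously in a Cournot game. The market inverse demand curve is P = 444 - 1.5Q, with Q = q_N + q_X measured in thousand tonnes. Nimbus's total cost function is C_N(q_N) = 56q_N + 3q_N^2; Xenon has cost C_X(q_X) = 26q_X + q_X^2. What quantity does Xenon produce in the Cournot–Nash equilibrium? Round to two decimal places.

Nimbus's profit: π_N = (444 - 1.5Q)q_N - (56q_N + 3q_N²). Setting ∂π_N/∂q_N = 0: 388 - 9q_N - (3/2)(q_X) = 0.
Xenon's first-order condition: 418 - 5q_X - (3/2)(q_N) = 0.
So q_N = (388 - (3/2)q_X)/9 and q_X = (418 - (3/2)q_N)/5.
Substituting one into the other gives q_N = 30.7135 and q_X = 74.3860.

74.39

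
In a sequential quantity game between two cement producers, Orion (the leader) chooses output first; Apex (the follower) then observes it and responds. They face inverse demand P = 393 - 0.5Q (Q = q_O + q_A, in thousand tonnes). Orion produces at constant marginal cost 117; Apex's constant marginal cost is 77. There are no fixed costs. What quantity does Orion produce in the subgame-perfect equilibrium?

236

Solve by backward induction. Given q_O, the follower Apex maximises π_A = (393 - (1/2)q_O - (1/2)q_A)q_A - 77q_A.
Follower FOC: 316 - (1/2)q_O - q_A = 0, so q_A(q_O) = (316 - (1/2)q_O).
Orion substitutes q_A(q_O) into its own profit: π_O = q_O(393 - (1/2)q_O - (316 - (1/2)q_O)/2) - 117q_O = (235 - (1/4)q_O)q_O - 117q_O.
The leader's first-order condition 118 - (1/2)q_O = 0 yields q_O = 236.
Then q_A = (316 - (1/2)·236) = 198.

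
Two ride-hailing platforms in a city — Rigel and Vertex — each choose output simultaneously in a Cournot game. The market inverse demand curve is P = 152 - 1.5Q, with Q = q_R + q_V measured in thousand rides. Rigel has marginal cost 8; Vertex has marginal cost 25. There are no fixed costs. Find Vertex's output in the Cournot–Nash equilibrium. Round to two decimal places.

Rigel's profit: π_R = (152 - 1.5Q)q_R - (8q_R). Setting ∂π_R/∂q_R = 0: 144 - 3q_R - (3/2)(q_V) = 0.
Vertex's profit: π_V = (152 - 1.5Q)q_V - (25q_V). Setting ∂π_V/∂q_V = 0: 127 - 3q_V - (3/2)(q_R) = 0.
Rearranging gives the reaction functions q_R = (144 - (3/2)q_V)/3 and q_V = (127 - (3/2)q_R)/3.
Solving the pair: q_R = 322/9, q_V = 220/9.

24.44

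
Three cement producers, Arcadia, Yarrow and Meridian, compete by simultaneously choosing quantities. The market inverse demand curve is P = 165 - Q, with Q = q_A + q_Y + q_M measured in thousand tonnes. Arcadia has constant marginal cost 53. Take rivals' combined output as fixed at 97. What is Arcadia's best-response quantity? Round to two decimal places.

With rivals' combined output fixed at 97, Arcadia's profit is π_A = (165 - 97 - q_A)q_A - (53q_A) = (68 - q_A)q_A - (53q_A).
∂π_A/∂q_A = 15 - 2q_A = 0, so q_A = 15/2.

7.50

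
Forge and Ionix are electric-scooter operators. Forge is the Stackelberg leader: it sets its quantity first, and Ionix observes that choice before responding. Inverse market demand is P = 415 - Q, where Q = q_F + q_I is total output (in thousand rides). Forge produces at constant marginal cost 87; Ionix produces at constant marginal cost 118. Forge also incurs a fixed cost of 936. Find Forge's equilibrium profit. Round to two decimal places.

15174.13

The follower Ionix best-responds to any q_F: π_I = (415 - Q)q_I - 118q_I.
∂π_I/∂q_I = 297 - q_F - 2q_I = 0 gives the reaction function q_I = (297 - q_F)/2.
The leader anticipates this reaction. Substituting into P = 415 - Q gives P = 533/2 - (1/2)q_F, so π_F = (533/2 - (1/2)q_F)q_F - 87q_F.
The leader's first-order condition 359/2 - q_F = 0 yields q_F = 359/2.
Then q_I = (297 - 359/2)/2 = 235/4.
Price P = 415 - 953/4 = 707/4.
Forge's profit: (707/4 - 87)·(359/2) - 936 = 15174.1250.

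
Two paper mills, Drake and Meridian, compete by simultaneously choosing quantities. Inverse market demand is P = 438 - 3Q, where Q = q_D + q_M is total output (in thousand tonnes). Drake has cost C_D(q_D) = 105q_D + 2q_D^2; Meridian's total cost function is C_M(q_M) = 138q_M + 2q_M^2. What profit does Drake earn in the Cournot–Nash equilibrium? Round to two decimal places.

Drake's profit: π_D = (438 - 3Q)q_D - (105q_D + 2q_D²). Setting ∂π_D/∂q_D = 0: 333 - 10q_D - 3(q_M) = 0.
Meridian's first-order condition: 300 - 10q_M - 3(q_D) = 0.
So q_D = (333 - 3q_M)/10 and q_M = (300 - 3q_D)/10.
Solving the pair: q_D = 26.7033, q_M = 21.9890.
Price P = 438 - 3·(633/13) = 291.9231.
Drake's profit: 291.9231·26.7033 - 105·26.7033 - 2·26.7033² = 3565.3303.

3565.33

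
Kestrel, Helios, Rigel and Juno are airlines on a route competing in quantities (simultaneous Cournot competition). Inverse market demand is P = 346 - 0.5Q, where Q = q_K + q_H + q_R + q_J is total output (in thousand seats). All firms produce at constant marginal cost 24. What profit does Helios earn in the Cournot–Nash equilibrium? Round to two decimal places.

A representative firm's profit is π_i = q_i(346 - 0.5Q) - 24q_i.
Setting ∂π_i/∂q_i = 0 with rivals' quantities fixed: 322 - q_i - (1/2)·Σ_{j≠i} q_j = 0.
With identical firms every q_j equals q_i, so Σ_{j≠i} q_j = 3q_i and 322 = (5/2)q_i, giving q_i = 644/5.
Price P = 346 - (1/2)·515.2000 = 442/5.
Helios's profit: (442/5 - 24)·(644/5) = 8294.7200.

8294.72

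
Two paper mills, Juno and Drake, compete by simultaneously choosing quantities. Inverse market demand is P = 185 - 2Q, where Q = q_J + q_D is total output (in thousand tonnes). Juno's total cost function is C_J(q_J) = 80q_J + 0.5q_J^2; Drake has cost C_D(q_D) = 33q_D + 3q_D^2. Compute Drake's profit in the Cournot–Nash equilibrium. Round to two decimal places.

714.79

Juno's profit: π_J = (185 - 2Q)q_J - (80q_J + (1/2)q_J²). Setting ∂π_J/∂q_J = 0: 105 - 5q_J - 2(q_D) = 0.
Drake's profit: π_D = (185 - 2Q)q_D - (33q_D + 3q_D²). Setting ∂π_D/∂q_D = 0: 152 - 10q_D - 2(q_J) = 0.
Best responses: q_J = (105 - 2q_D)/5, q_D = (152 - 2q_J)/10.
Solving the pair: q_J = 373/23, q_D = 275/23.
Price P = 185 - 2·(648/23) = 128.6522.
Drake's profit: 128.6522·(275/23) - 33·(275/23) - 3(275/23)² = 714.7921.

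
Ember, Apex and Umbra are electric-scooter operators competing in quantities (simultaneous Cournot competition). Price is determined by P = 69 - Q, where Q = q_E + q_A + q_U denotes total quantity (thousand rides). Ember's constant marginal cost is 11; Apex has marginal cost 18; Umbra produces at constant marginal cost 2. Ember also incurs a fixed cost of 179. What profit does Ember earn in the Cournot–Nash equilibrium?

17

Ember's profit: π_E = (69 - Q)q_E - (11q_E). Setting ∂π_E/∂q_E = 0: 58 - 2q_E - (q_A + q_U) = 0.
Apex's profit: π_A = (69 - Q)q_A - (18q_A). Setting ∂π_A/∂q_A = 0: 51 - 2q_A - (q_E + q_U) = 0.
Umbra's first-order condition: 67 - 2q_U - (q_E + q_A) = 0.
Summing all 3 equations gives 176 − 4Q = 0, hence Q = 44.
Back-substituting: q_E = (58 − 44) = 14, q_A = (51 − 44) = 7, q_U = (67 − 44) = 23.
Price P = 69 - 44 = 25.
Ember's profit: (25 - 11)·14 - 179 = 17.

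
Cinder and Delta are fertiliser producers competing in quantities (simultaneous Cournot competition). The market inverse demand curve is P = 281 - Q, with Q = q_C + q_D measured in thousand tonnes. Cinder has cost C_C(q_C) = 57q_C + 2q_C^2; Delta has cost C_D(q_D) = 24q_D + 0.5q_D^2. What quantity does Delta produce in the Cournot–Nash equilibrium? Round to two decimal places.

77.53

Cinder's profit: π_C = (281 - Q)q_C - (57q_C + 2q_C²). Setting ∂π_C/∂q_C = 0: 224 - 6q_C - (q_D) = 0.
Delta's profit: π_D = (281 - Q)q_D - (24q_D + (1/2)q_D²). Setting ∂π_D/∂q_D = 0: 257 - 3q_D - (q_C) = 0.
So q_C = (224 - q_D)/6 and q_D = (257 - q_C)/3.
Substituting one into the other gives q_C = 415/17 and q_D = 1318/17.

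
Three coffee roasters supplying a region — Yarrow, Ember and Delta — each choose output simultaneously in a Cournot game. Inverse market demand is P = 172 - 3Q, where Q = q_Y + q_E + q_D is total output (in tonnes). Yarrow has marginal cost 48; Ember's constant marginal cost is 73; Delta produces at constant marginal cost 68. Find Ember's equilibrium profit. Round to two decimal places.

99.19

Yarrow's profit: π_Y = (172 - 3Q)q_Y - (48q_Y). Setting ∂π_Y/∂q_Y = 0: 124 - 6q_Y - 3(q_E + q_D) = 0.
Ember's first-order condition: 99 - 6q_E - 3(q_Y + q_D) = 0.
Delta's first-order condition: 104 - 6q_D - 3(q_Y + q_E) = 0.
Summing all 3 equations gives 327 − 12Q = 0, hence Q = 109/4.
Back-substituting: q_Y = (124 − 327/4)/3 = 169/12, q_E = (99 − 327/4)/3 = 23/4, q_D = (104 − 327/4)/3 = 89/12.
Price P = 172 - 3·(109/4) = 361/4.
Ember's profit: (361/4 - 73)·(23/4) = 1587/16.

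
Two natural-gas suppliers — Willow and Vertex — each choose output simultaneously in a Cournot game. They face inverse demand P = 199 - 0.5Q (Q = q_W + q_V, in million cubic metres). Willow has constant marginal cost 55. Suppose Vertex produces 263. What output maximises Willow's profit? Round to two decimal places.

With the rival's output fixed at 263, Willow's profit is π_W = (199 - (1/2)·263 - (1/2)q_W)q_W - (55q_W) = (135/2 - (1/2)q_W)q_W - (55q_W).
∂π_W/∂q_W = 25/2 - q_W = 0, so q_W = 25/2.

12.50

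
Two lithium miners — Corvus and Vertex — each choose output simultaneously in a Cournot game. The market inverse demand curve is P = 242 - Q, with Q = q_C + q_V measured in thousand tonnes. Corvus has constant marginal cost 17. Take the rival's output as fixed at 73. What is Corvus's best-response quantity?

76

With the rival's output fixed at 73, Corvus's profit is π_C = (242 - 73 - q_C)q_C - (17q_C) = (169 - q_C)q_C - (17q_C).
∂π_C/∂q_C = 152 - 2q_C = 0, so q_C = 76.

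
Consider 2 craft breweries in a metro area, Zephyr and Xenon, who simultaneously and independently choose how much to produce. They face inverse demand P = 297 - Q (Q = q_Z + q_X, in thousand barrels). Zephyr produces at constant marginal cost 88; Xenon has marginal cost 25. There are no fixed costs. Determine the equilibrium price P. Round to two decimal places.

Zephyr's profit: π_Z = (297 - Q)q_Z - (88q_Z). Setting ∂π_Z/∂q_Z = 0: 209 - 2q_Z - (q_X) = 0.
Xenon's profit: π_X = (297 - Q)q_X - (25q_X). Setting ∂π_X/∂q_X = 0: 272 - 2q_X - (q_Z) = 0.
So q_Z = (209 - q_X)/2 and q_X = (272 - q_Z)/2.
Solving the pair: q_Z = 146/3, q_X = 335/3.
Total output Q = 481/3, so price P = 297 - 481/3 = 410/3.

136.67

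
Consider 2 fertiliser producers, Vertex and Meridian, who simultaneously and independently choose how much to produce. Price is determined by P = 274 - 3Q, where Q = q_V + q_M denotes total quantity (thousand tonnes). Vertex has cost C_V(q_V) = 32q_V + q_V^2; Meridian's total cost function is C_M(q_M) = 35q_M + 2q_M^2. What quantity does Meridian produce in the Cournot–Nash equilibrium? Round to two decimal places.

16.70

Vertex's profit: π_V = (274 - 3Q)q_V - (32q_V + q_V²). Setting ∂π_V/∂q_V = 0: 242 - 8q_V - 3(q_M) = 0.
Meridian's first-order condition: 239 - 10q_M - 3(q_V) = 0.
Best responses: q_V = (242 - 3q_M)/8, q_M = (239 - 3q_V)/10.
Solving the pair: q_V = 1703/71, q_M = 1186/71.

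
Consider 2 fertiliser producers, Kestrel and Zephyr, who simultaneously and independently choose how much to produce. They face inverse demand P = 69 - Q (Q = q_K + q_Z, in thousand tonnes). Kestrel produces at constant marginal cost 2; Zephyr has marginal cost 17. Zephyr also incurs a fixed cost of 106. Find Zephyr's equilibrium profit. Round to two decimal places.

46.11

Kestrel's profit: π_K = (69 - Q)q_K - (2q_K). Setting ∂π_K/∂q_K = 0: 67 - 2q_K - (q_Z) = 0.
Zephyr's profit: π_Z = (69 - Q)q_Z - (17q_Z). Setting ∂π_Z/∂q_Z = 0: 52 - 2q_Z - (q_K) = 0.
So q_K = (67 - q_Z)/2 and q_Z = (52 - q_K)/2.
Substituting one into the other gives q_K = 82/3 and q_Z = 37/3.
Price P = 69 - 119/3 = 88/3.
Zephyr's profit: (88/3 - 17)·(37/3) - 106 = 415/9.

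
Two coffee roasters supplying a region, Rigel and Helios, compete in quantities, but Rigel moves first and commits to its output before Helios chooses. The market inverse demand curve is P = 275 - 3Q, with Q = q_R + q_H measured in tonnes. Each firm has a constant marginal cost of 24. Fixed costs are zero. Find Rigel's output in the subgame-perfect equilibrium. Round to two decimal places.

41.83

The follower Helios best-responds to any q_R: π_H = (275 - 3Q)q_H - 24q_H.
Setting the follower's marginal profit to zero, 251 - 3q_R - 6q_H = 0, i.e. q_H = (251 - 3q_R)/6.
Rigel substitutes q_H(q_R) into its own profit: π_R = q_R(275 - 3q_R - (251 - 3q_R)/2) - 24q_R = (299/2 - (3/2)q_R)q_R - 24q_R.
Leader FOC: 251/2 - 3q_R = 0, so q_R = 251/6.
Then q_H = (251 - 3·(251/6))/6 = 251/12.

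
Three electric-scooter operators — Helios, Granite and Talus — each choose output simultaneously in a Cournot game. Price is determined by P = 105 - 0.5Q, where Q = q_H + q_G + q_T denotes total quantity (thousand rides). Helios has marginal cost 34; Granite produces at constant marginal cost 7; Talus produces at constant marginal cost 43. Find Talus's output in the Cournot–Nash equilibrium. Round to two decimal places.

Helios's profit: π_H = (105 - 0.5Q)q_H - (34q_H). Setting ∂π_H/∂q_H = 0: 71 - q_H - (1/2)(q_G + q_T) = 0.
Granite's profit: π_G = (105 - 0.5Q)q_G - (7q_G). Setting ∂π_G/∂q_G = 0: 98 - q_G - (1/2)(q_H + q_T) = 0.
Talus's first-order condition: 62 - q_T - (1/2)(q_H + q_G) = 0.
Summing all 3 equations gives 231 − 2Q = 0, hence Q = 231/2.
Back-substituting: q_H = (71 − 231/4)/(1/2) = 53/2, q_G = (98 − 231/4)/(1/2) = 161/2, q_T = (62 − 231/4)/(1/2) = 17/2.

8.50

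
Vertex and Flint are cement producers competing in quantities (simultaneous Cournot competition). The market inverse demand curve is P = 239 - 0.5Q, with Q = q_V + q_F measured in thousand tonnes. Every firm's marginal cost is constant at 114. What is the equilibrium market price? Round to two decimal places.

Each firm earns π_i = (239 - 0.5Q)q_i - 114q_i.
Setting ∂π_i/∂q_i = 0 with rivals' quantities fixed: 125 - q_i - (1/2)q_j = 0.
With identical firms every q_j equals q_i, so q_j = q_i and 125 = (3/2)q_i, giving q_i = 250/3.
Total output Q = 500/3, so price P = 239 - (1/2)·(500/3) = 467/3.

155.67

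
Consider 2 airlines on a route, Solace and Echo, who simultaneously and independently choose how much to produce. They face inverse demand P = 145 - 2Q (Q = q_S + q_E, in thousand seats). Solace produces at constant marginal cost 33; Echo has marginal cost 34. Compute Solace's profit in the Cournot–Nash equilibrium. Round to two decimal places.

Solace's profit: π_S = (145 - 2Q)q_S - (33q_S). Setting ∂π_S/∂q_S = 0: 112 - 4q_S - 2(q_E) = 0.
Echo's profit: π_E = (145 - 2Q)q_E - (34q_E). Setting ∂π_E/∂q_E = 0: 111 - 4q_E - 2(q_S) = 0.
Best responses: q_S = (112 - 2q_E)/4, q_E = (111 - 2q_S)/4.
Solving the pair: q_S = 113/6, q_E = 55/3.
Price P = 145 - 2·(223/6) = 212/3.
Solace's profit: (212/3 - 33)·(113/6) = 709.3889.

709.39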